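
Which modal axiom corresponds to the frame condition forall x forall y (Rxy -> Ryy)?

The condition is shift-reflexivity. The T□ schema □(□p → p) defines it.
Suppose □(□p→p) is valid. Take Rxy and set V(p)={w : Ryw}. Then at y, □p holds; since □(□p→p) at x, □p→p at y, so p at y, i.e. Ryy.

□(□p → p)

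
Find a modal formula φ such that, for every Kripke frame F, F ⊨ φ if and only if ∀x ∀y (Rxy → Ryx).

A defining formula is p → □◇p (the B axiom).
Suppose p→□◇p is valid. Take Rxy and set V(p)={x}. Then p at x, so □◇p at x, so ◇p at y, so some z with Ryz has p; z=x, i.e. Ryx.

p → □◇p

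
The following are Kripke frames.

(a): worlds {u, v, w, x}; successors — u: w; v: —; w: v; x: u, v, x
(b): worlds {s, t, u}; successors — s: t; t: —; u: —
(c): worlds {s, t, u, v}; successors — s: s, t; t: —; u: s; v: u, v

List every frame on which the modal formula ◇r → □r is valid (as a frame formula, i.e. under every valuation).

This is the axiom for partial functionality; its first-order frame correspondent is ∀x ∀y ∀z (Rxy ∧ Rxz → y = z).
(a): fails — x sees both u and v.
(b): satisfies the condition.
(c): fails — s sees both s and t.

(b)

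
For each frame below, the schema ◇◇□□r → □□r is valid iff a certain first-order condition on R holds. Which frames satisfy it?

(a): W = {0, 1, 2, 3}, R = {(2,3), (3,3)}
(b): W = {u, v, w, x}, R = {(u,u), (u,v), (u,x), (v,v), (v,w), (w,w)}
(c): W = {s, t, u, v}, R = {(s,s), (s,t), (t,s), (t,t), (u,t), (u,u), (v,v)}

(a)

This is the axiom for a generalized confluence (Geach) condition; its first-order frame correspondent is ∀x ∀y ∀z ((xR²y ∧ xR²z) → ∃w (yR²w ∧ z = w)).
(a): holds.
(b): fails — uR²v, uR²u but no t with vR²t and u=t.
(c): fails — uR²s, uR²u but no w with sR²w and u=w.
Valid on: (a).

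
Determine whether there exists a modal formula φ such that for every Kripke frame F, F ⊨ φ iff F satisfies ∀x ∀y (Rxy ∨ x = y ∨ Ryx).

No — not modally definable

If a class were modally definable it would be closed under disjoint unions (Goldblatt–Thomason).
Take 3 disjoint single-world reflexive frames: each is trivially connected, but their disjoint union has 3 worlds with no edge between distinct components, so it is not connected.
So no modal formula (or set of formulas) defines exactly the connected frames.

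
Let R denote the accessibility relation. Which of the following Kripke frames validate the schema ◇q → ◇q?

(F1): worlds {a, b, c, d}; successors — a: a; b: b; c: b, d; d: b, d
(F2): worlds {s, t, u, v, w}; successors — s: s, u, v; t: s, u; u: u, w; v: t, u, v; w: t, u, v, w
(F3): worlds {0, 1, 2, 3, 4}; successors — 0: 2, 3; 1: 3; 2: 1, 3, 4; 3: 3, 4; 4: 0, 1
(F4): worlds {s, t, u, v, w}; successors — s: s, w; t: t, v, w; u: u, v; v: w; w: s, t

(F1), (F2), (F3), (F4)

Frame correspondent (Sahlqvist): ∀x ∀y (xRy → ∃w (y = w ∧ xRw)) — i.e. a generalized confluence (Geach) condition.
(F1): satisfies the condition.
(F2): satisfies the condition.
(F3): satisfies the condition.
(F4): satisfies the condition.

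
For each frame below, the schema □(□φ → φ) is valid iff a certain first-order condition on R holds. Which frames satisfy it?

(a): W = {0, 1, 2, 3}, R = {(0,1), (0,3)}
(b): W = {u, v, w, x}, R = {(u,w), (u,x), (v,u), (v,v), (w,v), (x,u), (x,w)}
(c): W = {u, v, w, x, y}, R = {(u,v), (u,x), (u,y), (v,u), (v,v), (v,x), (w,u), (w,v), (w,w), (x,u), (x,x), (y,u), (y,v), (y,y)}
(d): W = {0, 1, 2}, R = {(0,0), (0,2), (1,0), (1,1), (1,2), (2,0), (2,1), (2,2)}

Frame correspondent (Sahlqvist): ∀x ∀y (Rxy → Ryy) — i.e. shift-reflexivity.
(a): fails — R01 but not R11.
(b): fails — Rxw but not Rww.
(c): fails — Rwu but not Ruu.
(d): ✓.

(d)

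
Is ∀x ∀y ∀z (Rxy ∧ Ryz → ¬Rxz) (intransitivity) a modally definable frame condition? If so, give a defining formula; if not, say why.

If a class were modally definable it would be closed under surjective bounded morphisms (Goldblatt–Thomason).
The 7-cycle (worlds w0,w1,w2,w3,w4,w5,w6 with w0→w1→w2→w3→w4→w5→w6→w0) is intransitive. Mapping every world to a single reflexive point • is a surjective bounded morphism; the reflexive point is not intransitive (R••∧R•• but R••).
Hence intransitivity is not modally definable.

Not definable by any modal formula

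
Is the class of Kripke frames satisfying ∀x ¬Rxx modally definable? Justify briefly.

No

Any modally definable frame class is closed under surjective bounded morphisms.
The 3-cycle (worlds a,b,c with a→b→c→a) is irreflexive, and the map sending every world to a single reflexive point • is a surjective bounded morphism (forth: every edge maps to (•,•); back: every world has a successor). So any modal formula valid on the 3-cycle is also valid on the reflexive point, which is not irreflexive.
So the class is not modally definable.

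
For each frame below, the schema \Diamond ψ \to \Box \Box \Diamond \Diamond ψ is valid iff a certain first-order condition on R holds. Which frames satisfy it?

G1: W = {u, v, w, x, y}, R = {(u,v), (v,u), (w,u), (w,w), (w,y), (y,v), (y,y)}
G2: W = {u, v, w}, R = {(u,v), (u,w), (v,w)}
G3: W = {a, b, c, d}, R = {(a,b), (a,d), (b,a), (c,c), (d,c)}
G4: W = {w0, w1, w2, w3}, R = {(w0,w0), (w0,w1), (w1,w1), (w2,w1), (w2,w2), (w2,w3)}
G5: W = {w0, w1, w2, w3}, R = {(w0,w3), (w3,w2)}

none

The schema corresponds to a generalized confluence (Geach) condition: \forall x \forall y \forall z ((xRy \wedge x R^2 z) \to \exists w (y = w \wedge z R^2 w)).
G1: fails — uRv, uR²u but no t with v=t and uR²t.
G2: fails — uRv, uR²w but no t with v=t and wR²t.
G3: fails — aRb, aR²a but no w with b=w and aR²w.
G4: fails — w0Rw0, w0R²w1 but no w with w0=w and w1R²w.
G5: fails — w0Rw3, w0R²w2 but no w with w3=w and w2R²w.
Valid on no frame.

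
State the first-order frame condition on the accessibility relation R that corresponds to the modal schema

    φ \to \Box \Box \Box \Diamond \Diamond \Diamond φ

This is a Sahlqvist (Geach-type) schema ◇^0□^0φ → □^3◇^3φ.
Minimal-valuation argument: fix x; take any y with xR^0y and any z with xR^3z. Set V(φ) to the set of worlds R-reachable from y in exactly 0 steps. Then □^0φ holds at y, so the antecedent holds at x; validity forces ◇^3φ at z, giving a w with zR^3w and yR^0w.
First-order correspondent: \forall x \forall z (x R^3 z \to \exists w (x = w \wedge z R^3 w)).

\forall x \forall z (x R^3 z \to \exists w (x = w \wedge z R^3 w))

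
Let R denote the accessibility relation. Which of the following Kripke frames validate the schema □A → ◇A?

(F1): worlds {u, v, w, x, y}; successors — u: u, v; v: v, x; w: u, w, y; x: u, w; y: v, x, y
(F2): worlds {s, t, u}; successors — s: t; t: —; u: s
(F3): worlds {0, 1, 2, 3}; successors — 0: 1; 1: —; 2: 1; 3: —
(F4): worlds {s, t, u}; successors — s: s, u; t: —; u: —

(F1)

Frame correspondent (Sahlqvist): ∀x ∃y Rxy — i.e. seriality.
(F1): satisfies the condition.
(F2): fails — world t has no successor.
(F3): fails — world 1 has no successor.
(F4): fails — world t has no successor.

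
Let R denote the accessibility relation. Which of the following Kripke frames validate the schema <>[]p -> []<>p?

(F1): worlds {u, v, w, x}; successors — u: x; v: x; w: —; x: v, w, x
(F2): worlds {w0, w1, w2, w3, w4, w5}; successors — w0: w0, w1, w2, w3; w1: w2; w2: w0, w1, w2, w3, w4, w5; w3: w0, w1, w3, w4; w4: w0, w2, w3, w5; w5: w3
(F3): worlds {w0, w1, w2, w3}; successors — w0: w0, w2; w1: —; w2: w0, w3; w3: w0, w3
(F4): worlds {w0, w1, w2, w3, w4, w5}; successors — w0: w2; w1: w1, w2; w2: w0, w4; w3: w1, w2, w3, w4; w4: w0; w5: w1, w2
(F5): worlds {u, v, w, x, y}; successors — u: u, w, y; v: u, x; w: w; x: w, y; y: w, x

This is the axiom for convergence; its first-order frame correspondent is forall x forall y forall z (Rxy & Rxz -> exists w (Ryw & Rzw)).
(F1): fails — Rxw and Rxw but w and w have no common successor.
(F2): fails — Rw0w1 and Rw0w3 but w1 and w3 have no common successor.
(F3): condition met.
(F4): fails — Rw1w2 and Rw1w1 but w2 and w1 have no common successor.
(F5): condition met.

(F3), (F5)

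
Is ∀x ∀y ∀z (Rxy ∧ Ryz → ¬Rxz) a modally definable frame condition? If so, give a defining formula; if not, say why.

Modal frame validity is preserved under surjective bounded morphisms.
The 3-cycle (worlds s,t,u with s→t→u→s) is intransitive. Mapping every world to a single reflexive point • is a surjective bounded morphism; the reflexive point is not intransitive (R••∧R•• but R••).
So the class is not modally definable.

No — not modally definable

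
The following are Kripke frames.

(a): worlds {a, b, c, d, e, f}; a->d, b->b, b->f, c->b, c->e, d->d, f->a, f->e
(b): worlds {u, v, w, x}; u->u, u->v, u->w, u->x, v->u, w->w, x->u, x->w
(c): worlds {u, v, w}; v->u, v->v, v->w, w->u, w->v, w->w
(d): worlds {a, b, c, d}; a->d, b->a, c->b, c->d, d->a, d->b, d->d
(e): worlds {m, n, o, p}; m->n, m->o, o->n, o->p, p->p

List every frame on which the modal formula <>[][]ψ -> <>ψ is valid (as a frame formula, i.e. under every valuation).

(b), (d)

Frame correspondent (Sahlqvist): forall x forall y (xRy -> exists w (y R^2 w & xRw)) — i.e. a generalized confluence (Geach) condition.
(a): fails — bRf but no w with fR²w and bRw.
(b): ✓.
(c): fails — vRu but no t with uR²t and vRt.
(d): ✓.
(e): fails — mRn but no w with nR²w and mRw.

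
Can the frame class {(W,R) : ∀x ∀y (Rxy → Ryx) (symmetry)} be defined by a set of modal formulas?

This is a Sahlqvist condition; the B axiom q → □◇q defines it.
Suppose q→□◇q is valid. Take Rxy and set V(q)={x}. Then q at x, so □◇q at x, so ◇q at y, so some z with Ryz has q; z=x, i.e. Ryx.

Yes — defined by q → □◇q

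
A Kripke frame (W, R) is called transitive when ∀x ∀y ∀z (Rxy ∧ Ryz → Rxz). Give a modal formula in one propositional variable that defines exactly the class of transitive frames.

□q → □□q

This is transitivity; the standard corresponding axiom is 4: □q → □□q.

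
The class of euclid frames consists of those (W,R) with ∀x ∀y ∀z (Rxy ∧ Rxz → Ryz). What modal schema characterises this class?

◇ψ → □◇ψ

The condition is the Euclidean property. The 5 schema ◇ψ → □◇ψ defines it.
Suppose ◇ψ→□◇ψ is valid. Take Rxy, Rxz and set V(ψ)={y}. Then ◇ψ at x, so □◇ψ at x, so ◇ψ at z, so some w with Rzw has ψ; w=y, i.e. Rzy. By symmetry of the argument, Ryz.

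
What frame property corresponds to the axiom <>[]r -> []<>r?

convergence: forall x forall y forall z (Rxy & Rxz -> exists w (Ryw & Rzw))

Suppose ◇□r→□◇r is valid. Take Rxy, Rxz and set V(r)={w : Ryw}. Then □r at y so ◇□r at x, so □◇r at x, so ◇r at z, giving w with Rzw and Ryw.
The converse is a direct semantic check.
Frame condition: forall x forall y forall z (Rxy & Rxz -> exists w (Ryw & Rzw)).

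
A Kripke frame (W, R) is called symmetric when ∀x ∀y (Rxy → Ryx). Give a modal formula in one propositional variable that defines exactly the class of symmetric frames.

s → □◇s

The condition is symmetry. The B schema s → □◇s defines it.
Suppose s→□◇s is valid. Take Rxy and set V(s)={x}. Then s at x, so □◇s at x, so ◇s at y, so some z with Ryz has s; z=x, i.e. Ryx.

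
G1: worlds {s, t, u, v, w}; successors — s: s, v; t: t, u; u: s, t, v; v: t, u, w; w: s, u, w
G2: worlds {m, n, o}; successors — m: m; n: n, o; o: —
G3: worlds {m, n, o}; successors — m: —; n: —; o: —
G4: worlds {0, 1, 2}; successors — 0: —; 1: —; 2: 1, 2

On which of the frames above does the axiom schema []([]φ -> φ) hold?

The schema corresponds to shift-reflexivity: forall x forall y (Rxy -> Ryy).
G1: fails — Ruv but not Rvv.
G2: fails — Rno but not Roo.
G3: condition met.
G4: fails — R21 but not R11.
Valid on: G3.

G3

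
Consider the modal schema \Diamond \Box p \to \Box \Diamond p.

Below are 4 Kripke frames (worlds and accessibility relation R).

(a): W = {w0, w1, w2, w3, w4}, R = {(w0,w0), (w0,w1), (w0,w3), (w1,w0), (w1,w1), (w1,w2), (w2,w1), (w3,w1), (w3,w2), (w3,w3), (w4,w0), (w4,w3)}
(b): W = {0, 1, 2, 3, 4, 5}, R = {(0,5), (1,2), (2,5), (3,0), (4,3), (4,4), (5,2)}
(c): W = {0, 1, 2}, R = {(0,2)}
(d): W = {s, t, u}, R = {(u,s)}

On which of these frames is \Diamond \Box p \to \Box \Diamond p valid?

(a)

Frame correspondent (Sahlqvist): \forall x \forall y \forall z (Rxy \wedge Rxz \to \exists w (Ryw \wedge Rzw)) — i.e. convergence.
(a): ✓.
(b): fails — R43 and R44 but 3 and 4 have no common successor.
(c): fails — R02 and R02 but 2 and 2 have no common successor.
(d): fails — Rus and Rus but s and s have no common successor.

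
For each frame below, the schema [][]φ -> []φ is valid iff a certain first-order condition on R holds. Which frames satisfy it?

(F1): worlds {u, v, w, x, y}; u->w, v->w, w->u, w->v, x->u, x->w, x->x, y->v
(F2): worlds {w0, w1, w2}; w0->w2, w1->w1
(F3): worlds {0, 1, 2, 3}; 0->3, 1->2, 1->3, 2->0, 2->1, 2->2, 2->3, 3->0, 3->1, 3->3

(F3)

The schema corresponds to density: forall x forall y (Rxy -> exists z (Rxz & Rzy)).
(F1): fails — Rwu but no z with Rwz and Rzu.
(F2): fails — Rw0w2 but no z with Rw0z and Rzw2.
(F3): ✓.
Valid on: (F3).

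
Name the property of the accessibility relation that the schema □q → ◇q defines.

seriality: ∀x ∃y Rxy

This is the D axiom.
Its frame correspondent is seriality — ∀x ∃y Rxy.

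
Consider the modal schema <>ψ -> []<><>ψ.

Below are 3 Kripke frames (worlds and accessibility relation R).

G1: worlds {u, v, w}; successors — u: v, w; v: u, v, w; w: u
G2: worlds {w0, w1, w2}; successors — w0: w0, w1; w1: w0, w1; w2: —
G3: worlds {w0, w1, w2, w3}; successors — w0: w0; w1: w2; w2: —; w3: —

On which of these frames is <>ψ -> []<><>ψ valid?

G2

This is the axiom for a generalized confluence (Geach) condition; its first-order frame correspondent is forall x forall y forall z ((xRy & xRz) -> exists w (y = w & z R^2 w)).
G1: fails — vRu, vRw but no t with u=t and wR²t.
G2: satisfies the condition.
G3: fails — w1Rw2, w1Rw2 but no w with w2=w and w2R²w.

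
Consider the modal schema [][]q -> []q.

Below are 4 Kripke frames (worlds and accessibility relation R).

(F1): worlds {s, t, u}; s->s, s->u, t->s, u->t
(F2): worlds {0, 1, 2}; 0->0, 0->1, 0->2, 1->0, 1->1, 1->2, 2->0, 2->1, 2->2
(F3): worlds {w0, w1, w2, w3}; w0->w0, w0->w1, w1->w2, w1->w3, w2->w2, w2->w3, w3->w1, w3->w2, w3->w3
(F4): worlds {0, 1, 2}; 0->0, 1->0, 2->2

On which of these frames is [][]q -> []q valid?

(F2), (F3), (F4)

This is the axiom for density; its first-order frame correspondent is forall x forall y (Rxy -> exists z (Rxz & Rzy)).
(F1): fails — Rut but no z with Ruz and Rzt.
(F2): condition met.
(F3): condition met.
(F4): condition met.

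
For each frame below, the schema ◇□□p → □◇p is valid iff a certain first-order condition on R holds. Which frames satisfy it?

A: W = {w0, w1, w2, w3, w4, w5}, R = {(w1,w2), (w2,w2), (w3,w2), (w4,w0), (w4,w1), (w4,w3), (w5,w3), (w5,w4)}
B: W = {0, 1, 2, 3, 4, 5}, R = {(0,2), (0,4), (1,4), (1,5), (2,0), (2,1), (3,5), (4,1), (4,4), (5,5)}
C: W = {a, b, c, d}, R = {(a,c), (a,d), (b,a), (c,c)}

none

The schema corresponds to a generalized confluence (Geach) condition: ∀x ∀y ∀z ((xRy ∧ xRz) → ∃w (yR²w ∧ zRw)).
A: fails — w4Rw0, w4Rw0 but no w with w0R²w and w0Rw.
B: fails — 0R2, 0R2 but no w with 2R²w and 2Rw.
C: fails — aRc, aRd but no w with cR²w and dRw.
Valid on no frame.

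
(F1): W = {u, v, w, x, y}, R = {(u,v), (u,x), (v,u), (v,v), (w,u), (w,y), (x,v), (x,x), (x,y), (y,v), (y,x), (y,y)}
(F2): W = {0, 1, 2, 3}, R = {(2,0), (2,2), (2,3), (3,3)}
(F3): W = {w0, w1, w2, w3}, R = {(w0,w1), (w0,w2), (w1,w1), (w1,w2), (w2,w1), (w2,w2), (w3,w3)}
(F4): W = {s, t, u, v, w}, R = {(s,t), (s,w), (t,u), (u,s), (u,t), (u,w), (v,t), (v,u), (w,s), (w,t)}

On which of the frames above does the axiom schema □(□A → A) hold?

Frame correspondent (Sahlqvist): ∀x ∀y (Rxy → Ryy) — i.e. shift-reflexivity.
(F1): fails — Rwu but not Ruu.
(F2): fails — R20 but not R00.
(F3): holds.
(F4): fails — Rwt but not Rtt.
Valid on: (F3).

(F3)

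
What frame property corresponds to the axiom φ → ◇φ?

reflexivity: ∀x Rxx

This is a form of the T axiom.
Its frame correspondent is reflexivity — ∀x Rxx.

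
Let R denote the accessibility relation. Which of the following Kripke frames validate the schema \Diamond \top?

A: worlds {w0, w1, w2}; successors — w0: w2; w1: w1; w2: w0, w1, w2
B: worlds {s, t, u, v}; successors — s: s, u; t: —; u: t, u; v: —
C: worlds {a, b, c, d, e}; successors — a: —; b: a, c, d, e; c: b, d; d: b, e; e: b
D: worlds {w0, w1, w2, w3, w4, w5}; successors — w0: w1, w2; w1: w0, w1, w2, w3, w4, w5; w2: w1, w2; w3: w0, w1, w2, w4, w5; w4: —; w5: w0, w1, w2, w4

A

This is the axiom for seriality; its first-order frame correspondent is \forall x \exists y Rxy.
A: ✓.
B: fails — world t has no successor.
C: fails — world a has no successor.
D: fails — world w4 has no successor.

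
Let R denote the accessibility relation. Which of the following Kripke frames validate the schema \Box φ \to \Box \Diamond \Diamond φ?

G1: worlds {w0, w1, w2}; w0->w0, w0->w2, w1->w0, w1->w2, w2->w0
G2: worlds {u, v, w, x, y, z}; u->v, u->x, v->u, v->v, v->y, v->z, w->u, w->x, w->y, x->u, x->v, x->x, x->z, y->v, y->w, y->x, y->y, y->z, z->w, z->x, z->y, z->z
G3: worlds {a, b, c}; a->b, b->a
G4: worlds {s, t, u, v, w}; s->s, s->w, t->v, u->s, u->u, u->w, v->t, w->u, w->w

G1, G2, G3, G4

Frame correspondent (Sahlqvist): \forall x \forall z (xRz \to \exists w (xRw \wedge z R^2 w)) — i.e. a generalized confluence (Geach) condition.
G1: condition met.
G2: condition met.
G3: condition met.
G4: condition met.
Valid on: G1, G2, G3, G4.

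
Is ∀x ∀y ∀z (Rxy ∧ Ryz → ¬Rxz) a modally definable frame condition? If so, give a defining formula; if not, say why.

Not definable by any modal formula

Modal frame validity is preserved under surjective bounded morphisms.
The 7-cycle (worlds a,b,c,d,e,f,g with a→b→c→d→e→f→g→a) is intransitive. Mapping every world to a single reflexive point • is a surjective bounded morphism; the reflexive point is not intransitive (R••∧R•• but R••).
Hence intransitivity is not modally definable.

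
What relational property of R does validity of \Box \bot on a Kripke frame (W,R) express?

□⊥ is valid iff no world has any successor (otherwise □⊥ fails at any world with one).
Conversely, any frame satisfying \forall x \forall y \neg Rxy validates the schema.
Frame condition: \forall x \forall y \neg Rxy.

emptiness of R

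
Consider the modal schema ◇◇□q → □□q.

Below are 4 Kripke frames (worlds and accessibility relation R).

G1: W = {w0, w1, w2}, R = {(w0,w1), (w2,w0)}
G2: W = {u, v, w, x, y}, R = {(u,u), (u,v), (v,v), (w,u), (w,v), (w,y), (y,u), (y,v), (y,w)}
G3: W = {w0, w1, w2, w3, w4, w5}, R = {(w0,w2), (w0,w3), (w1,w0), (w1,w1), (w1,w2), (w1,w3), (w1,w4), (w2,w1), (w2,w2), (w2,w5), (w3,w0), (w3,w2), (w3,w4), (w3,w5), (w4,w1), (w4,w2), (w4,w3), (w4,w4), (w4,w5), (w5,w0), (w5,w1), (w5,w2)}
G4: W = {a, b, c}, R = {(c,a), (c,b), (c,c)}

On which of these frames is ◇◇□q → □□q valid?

Frame correspondent (Sahlqvist): ∀x ∀y ∀z ((xR²y ∧ xR²z) → ∃w (yRw ∧ z = w)) — i.e. a generalized confluence (Geach) condition.
G1: fails — w2R²w1, w2R²w1 but no w with w1Rw and w1=w.
G2: fails — uR²v, uR²u but no t with vRt and u=t.
G3: fails — w0R²w0, w0R²w0 but no w with w0Rw and w0=w.
G4: fails — cR²a, cR²a but no w with aRw and a=w.

none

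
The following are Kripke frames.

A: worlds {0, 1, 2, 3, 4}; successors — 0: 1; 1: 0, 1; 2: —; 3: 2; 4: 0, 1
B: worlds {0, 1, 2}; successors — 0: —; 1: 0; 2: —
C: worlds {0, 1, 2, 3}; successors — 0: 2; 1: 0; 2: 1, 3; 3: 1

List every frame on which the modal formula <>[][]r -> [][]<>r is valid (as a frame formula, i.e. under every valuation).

A, B

The schema corresponds to a generalized confluence (Geach) condition: forall x forall y forall z ((xRy & x R^2 z) -> exists w (y R^2 w & zRw)).
A: satisfies the condition.
B: satisfies the condition.
C: fails — 2R1, 2R²1 but no w with 1R²w and 1Rw.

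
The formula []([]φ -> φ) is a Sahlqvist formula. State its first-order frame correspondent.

Shift-reflexivity

This is the T□ axiom.
It corresponds to shift-reflexivity: forall x forall y (Rxy -> Ryy).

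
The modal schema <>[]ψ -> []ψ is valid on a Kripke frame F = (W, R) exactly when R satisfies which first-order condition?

the Euclidean property

This is frame-equivalent to ◇ψ → □◇ψ (substitute ¬ψ for ψ and contrapose).
Suppose ◇ψ→□◇ψ is valid. Take Rxy, Rxz and set V(ψ)={y}. Then ◇ψ at x, so □◇ψ at x, so ◇ψ at z, so some w with Rzw has ψ; w=y, i.e. Rzy. By symmetry of the argument, Ryz.
Conversely, on a frame with the Euclidean property the schema holds at every world under every valuation.
So the correspondent is the Euclidean property.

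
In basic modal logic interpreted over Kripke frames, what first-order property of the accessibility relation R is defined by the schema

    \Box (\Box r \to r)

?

shift-reflexivity: \forall x \forall y (Rxy \to Ryy)

Suppose □(□r→r) is valid. Take Rxy and set V(r)={w : Ryw}. Then at y, □r holds; since □(□r→r) at x, □r→r at y, so r at y, i.e. Ryy.
Conversely, any frame satisfying \forall x \forall y (Rxy \to Ryy) validates the schema.
Frame condition: \forall x \forall y (Rxy \to Ryy).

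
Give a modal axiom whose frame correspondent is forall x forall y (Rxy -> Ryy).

A defining formula is □(□s → s) (the T□ axiom).
Suppose □(□s→s) is valid. Take Rxy and set V(s)={w : Ryw}. Then at y, □s holds; since □(□s→s) at x, □s→s at y, so s at y, i.e. Ryy.

□(□s → s)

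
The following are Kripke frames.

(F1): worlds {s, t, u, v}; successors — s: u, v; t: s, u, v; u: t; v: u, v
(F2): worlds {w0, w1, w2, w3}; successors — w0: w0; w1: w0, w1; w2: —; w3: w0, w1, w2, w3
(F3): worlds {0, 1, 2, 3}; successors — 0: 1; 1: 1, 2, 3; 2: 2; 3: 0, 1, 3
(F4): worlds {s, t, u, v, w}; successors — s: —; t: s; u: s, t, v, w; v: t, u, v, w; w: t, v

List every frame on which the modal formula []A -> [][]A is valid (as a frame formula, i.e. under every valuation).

Frame correspondent (Sahlqvist): forall x forall y forall z (Rxy & Ryz -> Rxz) — i.e. transitivity.
(F1): fails — Rut and Rtv but not Ruv.
(F2): ✓.
(F3): fails — R31 and R12 but not R32.
(F4): fails — Ruv and Rvu but not Ruu.

(F2)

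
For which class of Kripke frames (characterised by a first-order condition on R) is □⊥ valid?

Emptiness of R

□⊥ is valid iff no world has any successor (otherwise □⊥ fails at any world with one).
Conversely, on a frame with emptiness of R the schema holds at every world under every valuation.
Frame condition: ∀x ∀y ¬Rxy.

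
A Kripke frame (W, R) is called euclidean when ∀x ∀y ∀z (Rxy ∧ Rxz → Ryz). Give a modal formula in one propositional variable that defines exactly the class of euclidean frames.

◇s → □◇s

The condition is the Euclidean property. The 5 schema ◇s → □◇s defines it.
Suppose ◇s→□◇s is valid. Take Rxy, Rxz and set V(s)={y}. Then ◇s at x, so □◇s at x, so ◇s at z, so some w with Rzw has s; w=y, i.e. Rzy. By symmetry of the argument, Ryz.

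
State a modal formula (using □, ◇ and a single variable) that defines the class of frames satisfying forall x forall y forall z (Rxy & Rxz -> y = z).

◇r → □r

The condition is partial functionality. The CD schema ◇r → □r defines it.
Suppose ◇r→□r is valid. Take Rxy, Rxz and set V(r)={y}. Then ◇r at x, so □r at x, so r at z, i.e. z=y.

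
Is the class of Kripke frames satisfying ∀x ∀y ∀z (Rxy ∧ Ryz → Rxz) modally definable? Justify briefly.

This is a Sahlqvist condition; the 4 axiom □r → □□r defines it.
Suppose □r→□□r is valid. Take Rxy, Ryz and set V(r)={w : Rxw}. Then □r at x, so □□r at x, so □r at y, so r at z, i.e. Rxz.

Yes — defined by □r → □□r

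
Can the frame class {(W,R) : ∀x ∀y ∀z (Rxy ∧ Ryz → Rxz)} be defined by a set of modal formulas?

Definable; □q → □□q defines it

Yes: it is transitivity, defined by the 4 schema □q → □□q.
Suppose □q→□□q is valid. Take Rxy, Ryz and set V(q)={w : Rxw}. Then □q at x, so □□q at x, so □q at y, so q at z, i.e. Rxz.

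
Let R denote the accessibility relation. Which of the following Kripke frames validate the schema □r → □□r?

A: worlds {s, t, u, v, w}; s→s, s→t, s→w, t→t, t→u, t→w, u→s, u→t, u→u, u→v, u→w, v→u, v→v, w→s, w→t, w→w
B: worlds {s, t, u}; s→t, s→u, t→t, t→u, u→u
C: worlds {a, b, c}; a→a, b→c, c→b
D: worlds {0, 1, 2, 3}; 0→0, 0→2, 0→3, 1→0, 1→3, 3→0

B

Frame correspondent (Sahlqvist): ∀x ∀y ∀z (Rxy ∧ Ryz → Rxz) — i.e. transitivity.
A: fails — Rwt and Rtu but not Rwu.
B: satisfies the condition.
C: fails — Rbc and Rcb but not Rbb.
D: fails — R10 and R02 but not R12.
Valid on: B.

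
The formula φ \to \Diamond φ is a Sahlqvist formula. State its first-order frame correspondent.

This schema is equivalent to the T axiom □φ → φ.
Its frame correspondent is reflexivity — \forall x Rxx.

Reflexivity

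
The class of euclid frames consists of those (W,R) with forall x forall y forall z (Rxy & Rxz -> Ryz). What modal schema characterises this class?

◇p → □◇p

The condition is the Euclidean property. The 5 schema ◇p → □◇p defines it.
Suppose ◇p→□◇p is valid. Take Rxy, Rxz and set V(p)={y}. Then ◇p at x, so □◇p at x, so ◇p at z, so some w with Rzw has p; w=y, i.e. Rzy. By symmetry of the argument, Ryz.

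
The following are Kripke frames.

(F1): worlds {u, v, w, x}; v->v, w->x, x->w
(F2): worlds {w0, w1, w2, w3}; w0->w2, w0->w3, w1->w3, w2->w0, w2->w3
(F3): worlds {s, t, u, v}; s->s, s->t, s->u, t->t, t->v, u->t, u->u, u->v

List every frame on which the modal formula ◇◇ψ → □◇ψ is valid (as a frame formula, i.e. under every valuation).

(F1)

Frame correspondent (Sahlqvist): ∀x ∀y ∀z ((xR²y ∧ xRz) → ∃w (y = w ∧ zRw)) — i.e. a generalized confluence (Geach) condition.
(F1): holds.
(F2): fails — w0R²w0, w0Rw3 but no w with w0=w and w3Rw.
(F3): fails — sR²s, sRt but no w with s=w and tRw.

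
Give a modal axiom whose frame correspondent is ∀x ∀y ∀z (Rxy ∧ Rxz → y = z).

◇ψ → □ψ

This is partial functionality; the standard corresponding axiom is CD: ◇ψ → □ψ.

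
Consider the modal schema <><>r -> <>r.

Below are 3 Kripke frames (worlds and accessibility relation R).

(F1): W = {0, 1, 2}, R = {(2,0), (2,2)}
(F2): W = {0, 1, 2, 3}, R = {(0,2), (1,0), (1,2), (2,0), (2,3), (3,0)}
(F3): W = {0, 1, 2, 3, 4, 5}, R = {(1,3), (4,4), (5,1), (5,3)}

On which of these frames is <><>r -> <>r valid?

Frame correspondent (Sahlqvist): forall x forall y forall z (Rxy & Ryz -> Rxz) — i.e. transitivity.
(F1): satisfies the condition.
(F2): fails — R02 and R23 but not R03.
(F3): satisfies the condition.

(F1), (F3)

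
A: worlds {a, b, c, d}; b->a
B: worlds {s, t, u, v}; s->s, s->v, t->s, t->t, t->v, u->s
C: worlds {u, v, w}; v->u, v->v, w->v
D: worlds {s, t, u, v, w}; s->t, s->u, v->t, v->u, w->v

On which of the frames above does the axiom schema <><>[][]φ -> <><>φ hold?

The schema corresponds to a generalized confluence (Geach) condition: forall x forall y (x R^2 y -> exists w (y R^2 w & x R^2 w)).
A: holds.
B: fails — sR²v but no w with vR²w and sR²w.
C: fails — vR²u but no t with uR²t and vR²t.
D: fails — wR²t but no w* with tR²w* and wR²w*.
Valid on: A.

A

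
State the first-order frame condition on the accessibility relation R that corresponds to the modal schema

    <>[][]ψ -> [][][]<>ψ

forall x forall y forall z ((xRy & x R^3 z) -> exists w (y R^2 w & zRw))

This is a Sahlqvist (Geach-type) schema ◇^1□^2ψ → □^3◇^1ψ.
Minimal-valuation argument: fix x; take any y with xR^1y and any z with xR^3z. Set V(ψ) to the set of worlds R-reachable from y in exactly 2 steps. Then □^2ψ holds at y, so the antecedent holds at x; validity forces ◇^1ψ at z, giving a w with zR^1w and yR^2w.
First-order correspondent: forall x forall y forall z ((xRy & x R^3 z) -> exists w (y R^2 w & zRw)).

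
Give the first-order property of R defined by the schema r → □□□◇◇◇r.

∀x ∀z (xR³z → ∃w (x = w ∧ zR³w))

This is a Sahlqvist (Geach-type) schema ◇^0□^0r → □^3◇^3r.
First-order correspondent: ∀x ∀z (xR³z → ∃w (x = w ∧ zR³w)).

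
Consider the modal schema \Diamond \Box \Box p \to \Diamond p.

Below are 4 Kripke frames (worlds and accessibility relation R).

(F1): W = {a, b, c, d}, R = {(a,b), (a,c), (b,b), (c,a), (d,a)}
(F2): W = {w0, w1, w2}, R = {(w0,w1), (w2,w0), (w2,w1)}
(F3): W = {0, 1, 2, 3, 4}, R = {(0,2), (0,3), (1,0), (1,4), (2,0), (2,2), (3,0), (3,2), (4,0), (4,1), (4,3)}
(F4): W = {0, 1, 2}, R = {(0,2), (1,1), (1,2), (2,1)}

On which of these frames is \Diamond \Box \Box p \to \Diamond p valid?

(F1), (F3), (F4)

This is the axiom for a generalized confluence (Geach) condition; its first-order frame correspondent is \forall x \forall y (xRy \to \exists w (y R^2 w \wedge xRw)).
(F1): ✓.
(F2): fails — w0Rw1 but no w with w1R²w and w0Rw.
(F3): ✓.
(F4): ✓.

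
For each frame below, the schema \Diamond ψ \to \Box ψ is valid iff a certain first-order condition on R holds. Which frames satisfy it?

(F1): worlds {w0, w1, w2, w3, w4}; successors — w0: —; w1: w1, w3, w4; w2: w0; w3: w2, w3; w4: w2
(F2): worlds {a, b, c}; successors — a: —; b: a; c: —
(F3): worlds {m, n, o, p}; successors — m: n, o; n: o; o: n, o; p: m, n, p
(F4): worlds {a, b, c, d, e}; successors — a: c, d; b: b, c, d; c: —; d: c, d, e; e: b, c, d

(F2)

This is the axiom for partial functionality; its first-order frame correspondent is \forall x \forall y \forall z (Rxy \wedge Rxz \to y = z).
(F1): fails — w1 sees both w1 and w3.
(F2): satisfies the condition.
(F3): fails — m sees both n and o.
(F4): fails — a sees both c and d.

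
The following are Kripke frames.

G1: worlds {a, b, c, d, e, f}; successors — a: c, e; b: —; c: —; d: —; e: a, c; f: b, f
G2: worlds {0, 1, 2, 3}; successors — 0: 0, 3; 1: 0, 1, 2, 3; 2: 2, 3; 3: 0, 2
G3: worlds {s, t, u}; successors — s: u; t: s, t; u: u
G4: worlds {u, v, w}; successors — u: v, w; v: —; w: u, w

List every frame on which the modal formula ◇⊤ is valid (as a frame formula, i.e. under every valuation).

G2, G3

This is the axiom for seriality; its first-order frame correspondent is ∀x ∃y Rxy.
G1: fails — world b has no successor.
G2: holds.
G3: holds.
G4: fails — world v has no successor.
Valid on: G2, G3.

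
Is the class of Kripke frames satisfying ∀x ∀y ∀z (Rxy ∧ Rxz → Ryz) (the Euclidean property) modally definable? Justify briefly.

Definable; ◇r → □◇r defines it

Yes: it is the Euclidean property, defined by the 5 schema ◇r → □◇r.
Suppose ◇r→□◇r is valid. Take Rxy, Rxz and set V(r)={y}. Then ◇r at x, so □◇r at x, so ◇r at z, so some w with Rzw has r; w=y, i.e. Rzy. By symmetry of the argument, Ryz.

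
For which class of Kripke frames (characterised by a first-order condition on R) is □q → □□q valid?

Suppose □q→□□q is valid. Take Rxy, Ryz and set V(q)={w : Rxw}. Then □q at x, so □□q at x, so □q at y, so q at z, i.e. Rxz.
Conversely, on a frame with transitivity the schema holds at every world under every valuation.
So the correspondent is transitivity.

transitivity: ∀x ∀y ∀z (Rxy ∧ Ryz → Rxz)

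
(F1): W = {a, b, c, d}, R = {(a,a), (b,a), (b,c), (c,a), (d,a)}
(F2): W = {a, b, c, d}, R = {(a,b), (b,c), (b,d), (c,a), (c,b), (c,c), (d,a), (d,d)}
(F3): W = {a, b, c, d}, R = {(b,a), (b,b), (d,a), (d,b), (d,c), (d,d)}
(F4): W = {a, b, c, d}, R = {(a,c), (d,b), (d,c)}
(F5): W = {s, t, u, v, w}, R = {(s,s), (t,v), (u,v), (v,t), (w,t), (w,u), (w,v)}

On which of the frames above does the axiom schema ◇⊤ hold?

(F1), (F2), (F5)

This is the axiom for seriality; its first-order frame correspondent is ∀x ∃y Rxy.
(F1): ✓.
(F2): ✓.
(F3): fails — world a has no successor.
(F4): fails — world b has no successor.
(F5): ✓.
Valid on: (F1), (F2), (F5).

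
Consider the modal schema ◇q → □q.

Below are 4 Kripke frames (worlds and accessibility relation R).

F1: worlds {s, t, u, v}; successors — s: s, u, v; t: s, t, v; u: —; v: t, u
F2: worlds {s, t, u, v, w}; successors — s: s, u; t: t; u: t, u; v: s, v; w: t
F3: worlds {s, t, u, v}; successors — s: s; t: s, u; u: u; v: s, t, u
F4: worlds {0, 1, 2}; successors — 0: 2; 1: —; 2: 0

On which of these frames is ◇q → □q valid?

This is the axiom for partial functionality; its first-order frame correspondent is ∀x ∀y ∀z (Rxy ∧ Rxz → y = z).
F1: fails — s sees both s and u.
F2: fails — s sees both s and u.
F3: fails — t sees both s and u.
F4: ✓.
Valid on: F4.

F4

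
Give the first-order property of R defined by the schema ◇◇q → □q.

∀x ∀y ∀z ((xR²y ∧ xRz) → ∃w (y = w ∧ z = w))

This is a Sahlqvist (Geach-type) schema ◇^2□^0q → □^1◇^0q.
Minimal-valuation argument: fix x; take any y with xR^2y and any z with xR^1z. Set V(q) to the set of worlds R-reachable from y in exactly 0 steps. Then □^0q holds at y, so the antecedent holds at x; validity forces ◇^0q at z, giving a w with zR^0w and yR^0w.
First-order correspondent: ∀x ∀y ∀z ((xR²y ∧ xRz) → ∃w (y = w ∧ z = w)).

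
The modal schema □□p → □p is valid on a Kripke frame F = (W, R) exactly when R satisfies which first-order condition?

Suppose □□p→□p is valid. Take Rxy and set V(p)={w : xR²w}. Then □□p at x, so □p at x, so p at y, i.e. ∃z(Rxz∧Rzy).

density: ∀x ∀y (Rxy → ∃z (Rxz ∧ Rzy))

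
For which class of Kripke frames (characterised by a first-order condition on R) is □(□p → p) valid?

Shift-reflexivity

Suppose □(□p→p) is valid. Take Rxy and set V(p)={w : Ryw}. Then at y, □p holds; since □(□p→p) at x, □p→p at y, so p at y, i.e. Ryy.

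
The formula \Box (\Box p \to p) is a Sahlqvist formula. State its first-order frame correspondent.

shift-reflexivity

Suppose □(□p→p) is valid. Take Rxy and set V(p)={w : Ryw}. Then at y, □p holds; since □(□p→p) at x, □p→p at y, so p at y, i.e. Ryy.
The converse is a direct semantic check.
So the correspondent is shift-reflexivity.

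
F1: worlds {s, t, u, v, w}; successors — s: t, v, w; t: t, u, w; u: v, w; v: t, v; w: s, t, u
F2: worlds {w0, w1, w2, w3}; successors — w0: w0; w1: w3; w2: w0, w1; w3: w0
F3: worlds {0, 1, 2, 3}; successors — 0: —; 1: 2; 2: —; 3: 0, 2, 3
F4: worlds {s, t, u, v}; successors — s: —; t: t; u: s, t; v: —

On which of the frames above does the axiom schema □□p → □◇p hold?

This is the axiom for a generalized confluence (Geach) condition; its first-order frame correspondent is ∀x ∀z (xRz → ∃w (xR²w ∧ zRw)).
F1: holds.
F2: holds.
F3: fails — 1R2 but no w with 1R²w and 2Rw.
F4: fails — uRs but no w with uR²w and sRw.

F1, F2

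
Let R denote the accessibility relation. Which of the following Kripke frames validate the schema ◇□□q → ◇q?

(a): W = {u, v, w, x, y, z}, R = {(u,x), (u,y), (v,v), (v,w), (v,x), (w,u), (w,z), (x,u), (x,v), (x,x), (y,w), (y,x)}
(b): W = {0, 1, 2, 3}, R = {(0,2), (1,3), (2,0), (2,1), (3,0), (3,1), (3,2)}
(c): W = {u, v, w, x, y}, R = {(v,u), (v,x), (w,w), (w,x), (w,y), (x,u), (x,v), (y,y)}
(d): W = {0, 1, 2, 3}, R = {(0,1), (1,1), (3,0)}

(b)

The schema corresponds to a generalized confluence (Geach) condition: ∀x ∀y (xRy → ∃w (yR²w ∧ xRw)).
(a): fails — wRz but no t with zR²t and wRt.
(b): ✓.
(c): fails — vRu but no t with uR²t and vRt.
(d): fails — 3R0 but no w with 0R²w and 3Rw.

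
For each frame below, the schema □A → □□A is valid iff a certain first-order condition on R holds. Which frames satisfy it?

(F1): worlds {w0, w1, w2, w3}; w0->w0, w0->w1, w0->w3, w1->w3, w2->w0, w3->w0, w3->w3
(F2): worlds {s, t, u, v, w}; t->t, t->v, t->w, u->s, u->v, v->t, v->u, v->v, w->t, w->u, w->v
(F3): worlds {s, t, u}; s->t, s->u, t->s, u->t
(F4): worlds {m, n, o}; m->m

The schema corresponds to transitivity: ∀x ∀y ∀z (Rxy ∧ Ryz → Rxz).
(F1): fails — Rw1w3 and Rw3w0 but not Rw1w0.
(F2): fails — Ruv and Rvt but not Rut.
(F3): fails — Rts and Rsu but not Rtu.
(F4): satisfies the condition.
Valid on: (F4).

(F4)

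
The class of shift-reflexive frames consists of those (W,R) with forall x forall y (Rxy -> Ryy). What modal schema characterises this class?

□(□r → r)

A defining formula is □(□r → r) (the T□ axiom).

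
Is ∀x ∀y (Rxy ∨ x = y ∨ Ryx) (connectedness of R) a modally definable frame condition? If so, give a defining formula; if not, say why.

Not definable by any modal formula

Modal frame validity is preserved under disjoint unions.
Take 4 disjoint single-world reflexive frames: each is trivially connected, but their disjoint union has 4 worlds with no edge between distinct components, so it is not connected.
So no modal formula (or set of formulas) defines exactly the connected frames.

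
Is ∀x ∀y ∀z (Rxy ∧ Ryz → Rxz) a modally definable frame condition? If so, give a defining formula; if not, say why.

Definable; □p → □□p defines it

This is a Sahlqvist condition; the 4 axiom □p → □□p defines it.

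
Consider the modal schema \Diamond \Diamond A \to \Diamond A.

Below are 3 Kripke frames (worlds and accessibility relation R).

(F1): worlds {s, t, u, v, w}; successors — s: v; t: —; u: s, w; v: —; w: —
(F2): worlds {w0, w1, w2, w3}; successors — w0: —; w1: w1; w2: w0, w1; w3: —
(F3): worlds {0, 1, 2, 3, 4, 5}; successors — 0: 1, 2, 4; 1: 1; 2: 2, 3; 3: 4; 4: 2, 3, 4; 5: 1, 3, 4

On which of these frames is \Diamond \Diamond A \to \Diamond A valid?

(F2)

This is the axiom for transitivity; its first-order frame correspondent is \forall x \forall y \forall z (Rxy \wedge Ryz \to Rxz).
(F1): fails — Rus and Rsv but not Ruv.
(F2): condition met.
(F3): fails — R34 and R43 but not R33.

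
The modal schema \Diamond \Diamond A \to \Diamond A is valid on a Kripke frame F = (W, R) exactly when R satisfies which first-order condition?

transitivity

Equivalently (dual form): □A → □□A.
Suppose □A→□□A is valid. Take Rxy, Ryz and set V(A)={w : Rxw}. Then □A at x, so □□A at x, so □A at y, so A at z, i.e. Rxz.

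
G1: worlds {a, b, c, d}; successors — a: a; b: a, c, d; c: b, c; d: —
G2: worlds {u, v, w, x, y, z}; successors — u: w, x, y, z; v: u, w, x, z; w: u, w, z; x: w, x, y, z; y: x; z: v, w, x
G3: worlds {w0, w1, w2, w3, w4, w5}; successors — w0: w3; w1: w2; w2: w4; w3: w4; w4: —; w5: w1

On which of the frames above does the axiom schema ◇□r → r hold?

This is the axiom for a generalized confluence (Geach) condition; its first-order frame correspondent is ∀x ∀y (xRy → ∃w (yRw ∧ x = w)).
G1: fails — bRa but no w with aRw and b=w.
G2: fails — uRx but no t with xRt and u=t.
G3: fails — w0Rw3 but no w with w3Rw and w0=w.

none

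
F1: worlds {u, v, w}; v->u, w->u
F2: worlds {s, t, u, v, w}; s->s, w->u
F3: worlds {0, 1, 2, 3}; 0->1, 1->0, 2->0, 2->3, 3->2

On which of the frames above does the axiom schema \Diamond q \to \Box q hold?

The schema corresponds to partial functionality: \forall x \forall y \forall z (Rxy \wedge Rxz \to y = z).
F1: condition met.
F2: condition met.
F3: fails — 2 sees both 0 and 3.

F1, F2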